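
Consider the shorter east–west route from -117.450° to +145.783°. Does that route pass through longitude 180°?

Yes

Naïve |145.783 − -117.450| = 263.233° > 180°, so the shorter arc goes the other way round — across 180°.
Signed shortest Δλ = ((145.783 − -117.450 + 180) mod 360) − 180 = -96.767°.
Going west by 96.767° from -117.450° passes through 180° before reaching +145.783°.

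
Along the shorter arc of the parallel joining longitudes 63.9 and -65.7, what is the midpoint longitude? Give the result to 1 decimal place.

-0.9°

Signed shortest Δλ from +63.9° to -65.7° is -129.6°.
Midpoint longitude = +63.9° + (-129.6°)/2 = +63.9° − 64.8° = -0.9°.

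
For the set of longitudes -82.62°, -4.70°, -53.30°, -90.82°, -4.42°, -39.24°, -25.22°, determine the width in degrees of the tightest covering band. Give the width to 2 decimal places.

Sort the longitudes: -90.82°, -82.62°, -53.30°, -39.24°, -25.22°, -4.70°, -4.42°.
Eastward gaps between consecutive values (wrapping around): 8.20°, 29.32°, 14.06°, 14.02°, 20.52°, 0.28°, 273.60°.
Largest gap = 273.60° ⇒ minimal covering band is its complement: 360° − 273.60° = 86.40°.
Band runs from -90.82° eastward to -4.42°.

86.40°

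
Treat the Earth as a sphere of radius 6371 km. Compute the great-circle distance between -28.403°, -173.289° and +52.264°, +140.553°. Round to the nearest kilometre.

Δλ = 140.553 − -173.289 = 313.842°; wrapped into (−180°, 180°]: -46.158°.
Δφ = 52.264 − -28.403 = 80.667°.
a = sin²(Δφ/2) + cos φ₁ · cos φ₂ · sin²(Δλ/2) = 0.501639.
c = 2·atan2(√a, √(1−a)) = 1.57407 rad → d = 6371·c ≈ 10028.43 km.

10028 km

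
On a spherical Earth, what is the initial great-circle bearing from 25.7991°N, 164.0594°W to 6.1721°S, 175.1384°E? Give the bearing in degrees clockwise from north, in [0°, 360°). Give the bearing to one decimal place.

Δλ = 175.1384 − -164.0594 = 339.1978°; wrapped into (−180°, 180°]: -20.8022°.
θ = atan2( sin Δλ · cos φ₂ , cos φ₁ · sin φ₂ − sin φ₁ · cos φ₂ · cos Δλ )
  = atan2(-0.35308, -0.50129) = -144.841° → normalised to [0°, 360°): 215.159°.

215.2°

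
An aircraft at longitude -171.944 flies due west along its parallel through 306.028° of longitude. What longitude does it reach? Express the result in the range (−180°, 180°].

-117.972°

Start at -171.944°; shift −306.028° → -477.972°.
-477.972° lies outside (−180°, 180°]; add 360° → -117.972°.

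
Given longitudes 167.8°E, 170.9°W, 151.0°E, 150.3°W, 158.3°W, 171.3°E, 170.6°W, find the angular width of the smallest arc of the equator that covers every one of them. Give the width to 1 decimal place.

Sort the longitudes: -170.9°, -170.6°, -158.3°, -150.3°, +151.0°, +167.8°, +171.3°.
Eastward gaps between consecutive values (wrapping around): 0.3°, 12.3°, 8.0°, 301.3°, 16.8°, 3.5°, 17.8°.
Largest gap = 301.3° ⇒ minimal covering band is its complement: 360° − 301.3° = 58.7°.
Band runs from +151.0° eastward to -150.3°, crossing the antimeridian.

58.7°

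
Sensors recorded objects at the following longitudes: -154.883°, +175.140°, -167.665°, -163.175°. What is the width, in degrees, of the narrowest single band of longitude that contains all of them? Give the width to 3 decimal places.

29.977°

Sort the longitudes: -167.665°, -163.175°, -154.883°, +175.140°.
Eastward gaps between consecutive values (wrapping around): 4.490°, 8.292°, 330.023°, 17.195°.
Largest gap = 330.023° ⇒ minimal covering band is its complement: 360° − 330.023° = 29.977°.
Band runs from +175.140° eastward to -154.883°, crossing the antimeridian.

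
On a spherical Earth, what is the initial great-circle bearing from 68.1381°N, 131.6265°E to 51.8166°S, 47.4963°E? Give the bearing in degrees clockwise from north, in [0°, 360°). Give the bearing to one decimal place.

Δλ = 47.4963 − 131.6265 = -84.1302°.
θ = atan2( sin Δλ · cos φ₂ , cos φ₁ · sin φ₂ − sin φ₁ · cos φ₂ · cos Δλ )
  = atan2(-0.61494, -0.35137) = -119.743° → normalised to [0°, 360°): 240.257°.

240.3°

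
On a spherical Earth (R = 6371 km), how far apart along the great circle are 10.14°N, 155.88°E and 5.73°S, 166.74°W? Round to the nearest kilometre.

4500 km

Δλ = -166.74 − 155.88 = -322.62°; wrapped into (−180°, 180°]: 37.38°.
Δφ = -5.73 − 10.14 = -15.87°.
a = sin²(Δφ/2) + cos φ₁ · cos φ₂ · sin²(Δλ/2) = 0.119635.
c = 2·atan2(√a, √(1−a)) = 0.70636 rad → d = 6371·c ≈ 4500.22 km.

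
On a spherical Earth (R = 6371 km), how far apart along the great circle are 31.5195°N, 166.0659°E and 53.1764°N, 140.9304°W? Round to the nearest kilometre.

Δλ = -140.9304 − 166.0659 = -306.9963°; wrapped into (−180°, 180°]: 53.0037°.
Δφ = 53.1764 − 31.5195 = 21.6569°.
a = sin²(Δφ/2) + cos φ₁ · cos φ₂ · sin²(Δλ/2) = 0.137030.
c = 2·atan2(√a, √(1−a)) = 0.75839 rad → d = 6371·c ≈ 4831.73 km.

4832 km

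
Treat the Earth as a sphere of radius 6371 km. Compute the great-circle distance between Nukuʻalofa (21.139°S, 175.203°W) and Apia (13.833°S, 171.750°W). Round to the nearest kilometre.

Δλ = -171.750 − -175.203 = 3.453°.
Δφ = -13.833 − -21.139 = 7.306°.
a = sin²(Δφ/2) + cos φ₁ · cos φ₂ · sin²(Δλ/2) = 0.004882.
c = 2·atan2(√a, √(1−a)) = 0.13985 rad → d = 6371·c ≈ 890.98 km.

891 km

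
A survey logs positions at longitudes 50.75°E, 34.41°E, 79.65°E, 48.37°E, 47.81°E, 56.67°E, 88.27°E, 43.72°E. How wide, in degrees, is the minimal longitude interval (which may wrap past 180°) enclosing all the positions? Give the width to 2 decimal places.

Sort the longitudes: +34.41°, +43.72°, +47.81°, +48.37°, +50.75°, +56.67°, +79.65°, +88.27°.
Eastward gaps between consecutive values (wrapping around): 9.31°, 4.09°, 0.56°, 2.38°, 5.92°, 22.98°, 8.62°, 306.14°.
Largest gap = 306.14° ⇒ minimal covering band is its complement: 360° − 306.14° = 53.86°.
Band runs from +34.41° eastward to +88.27°.

53.86°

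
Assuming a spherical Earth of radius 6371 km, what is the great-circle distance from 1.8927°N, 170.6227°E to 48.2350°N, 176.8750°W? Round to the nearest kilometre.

5291 km

Δλ = -176.8750 − 170.6227 = -347.4977°; wrapped into (−180°, 180°]: 12.5023°.
Δφ = 48.2350 − 1.8927 = 46.3423°.
a = sin²(Δφ/2) + cos φ₁ · cos φ₂ · sin²(Δλ/2) = 0.162719.
c = 2·atan2(√a, √(1−a)) = 0.83042 rad → d = 6371·c ≈ 5290.63 km.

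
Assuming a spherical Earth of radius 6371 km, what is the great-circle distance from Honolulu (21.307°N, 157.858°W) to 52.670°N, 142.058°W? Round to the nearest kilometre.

Δλ = -142.058 − -157.858 = 15.800°.
Δφ = 52.670 − 21.307 = 31.363°.
a = sin²(Δφ/2) + cos φ₁ · cos φ₂ · sin²(Δλ/2) = 0.083729.
c = 2·atan2(√a, √(1−a)) = 0.58712 rad → d = 6371·c ≈ 3740.51 km.

3741 km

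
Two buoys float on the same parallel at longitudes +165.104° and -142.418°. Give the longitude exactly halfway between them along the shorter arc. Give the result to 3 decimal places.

-168.657°

Signed shortest Δλ from +165.104° to -142.418° is +52.478°.
Midpoint longitude = +165.104° + (+52.478°)/2 = +165.104° + 26.239° = +191.343°.
Normalise into (−180°, 180°]: -168.657°.
(The naïve average (+165.104 + -142.418)/2 = 11.343° is on the wrong side of the globe.)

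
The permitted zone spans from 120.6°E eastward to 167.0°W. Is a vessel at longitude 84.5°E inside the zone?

No

Band width going east from +120.6° to -167.0°: ((-167.0 − 120.6) mod 360) = 72.4°.
Offset of +84.5° east of the west edge: ((84.5 − 120.6) mod 360) = 323.9°.
323.9° > 72.4° ⇒ outside.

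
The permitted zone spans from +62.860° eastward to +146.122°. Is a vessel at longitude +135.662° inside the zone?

Band width going east from +62.860° to +146.122°: ((146.122 − 62.860) mod 360) = 83.262°.
Offset of +135.662° east of the west edge: ((135.662 − 62.860) mod 360) = 72.802°.
72.802° ≤ 83.262° ⇒ inside.

Yes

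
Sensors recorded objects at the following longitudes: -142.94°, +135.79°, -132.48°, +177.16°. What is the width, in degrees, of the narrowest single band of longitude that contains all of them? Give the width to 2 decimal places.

91.73°

Sort the longitudes: -142.94°, -132.48°, +135.79°, +177.16°.
Eastward gaps between consecutive values (wrapping around): 10.46°, 268.27°, 41.37°, 39.90°.
Largest gap = 268.27° ⇒ minimal covering band is its complement: 360° − 268.27° = 91.73°.
Band runs from +135.79° eastward to -132.48°, crossing the antimeridian.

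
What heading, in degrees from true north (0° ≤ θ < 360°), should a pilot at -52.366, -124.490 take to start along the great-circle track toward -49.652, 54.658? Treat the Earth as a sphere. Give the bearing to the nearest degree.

179°

Δλ = 54.658 − -124.490 = 179.148°.
θ = atan2( sin Δλ · cos φ₂ , cos φ₁ · sin φ₂ − sin φ₁ · cos φ₂ · cos Δλ )
  = atan2(0.00963, -0.97803) = 179.436° → normalised to [0°, 360°): 179.436°.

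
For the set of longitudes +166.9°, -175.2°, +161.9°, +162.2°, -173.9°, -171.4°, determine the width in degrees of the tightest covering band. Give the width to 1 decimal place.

Sort the longitudes: -175.2°, -173.9°, -171.4°, +161.9°, +162.2°, +166.9°.
Eastward gaps between consecutive values (wrapping around): 1.3°, 2.5°, 333.3°, 0.3°, 4.7°, 17.9°.
Largest gap = 333.3° ⇒ minimal covering band is its complement: 360° − 333.3° = 26.7°.
Band runs from +161.9° eastward to -171.4°, crossing the antimeridian.

26.7°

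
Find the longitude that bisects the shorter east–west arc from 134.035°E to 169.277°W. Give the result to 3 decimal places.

162.379°E

Signed shortest Δλ from +134.035° to -169.277° is +56.688°.
Midpoint longitude = +134.035° + (+56.688°)/2 = +134.035° + 28.344° = +162.379°.
(The naïve average (+134.035 + -169.277)/2 = -17.621° is on the wrong side of the globe.)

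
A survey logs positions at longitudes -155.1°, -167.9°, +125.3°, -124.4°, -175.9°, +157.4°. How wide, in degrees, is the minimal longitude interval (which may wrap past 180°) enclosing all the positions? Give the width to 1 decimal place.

110.3°

Sort the longitudes: -175.9°, -167.9°, -155.1°, -124.4°, +125.3°, +157.4°.
Eastward gaps between consecutive values (wrapping around): 8.0°, 12.8°, 30.7°, 249.7°, 32.1°, 26.7°.
Largest gap = 249.7° ⇒ minimal covering band is its complement: 360° − 249.7° = 110.3°.
Band runs from +125.3° eastward to -124.4°, crossing the antimeridian.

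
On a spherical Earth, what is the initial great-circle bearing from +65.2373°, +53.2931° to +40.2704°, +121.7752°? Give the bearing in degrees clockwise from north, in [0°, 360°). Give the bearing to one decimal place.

88.7°

Δλ = 121.7752 − 53.2931 = 68.4821°.
θ = atan2( sin Δλ · cos φ₂ , cos φ₁ · sin φ₂ − sin φ₁ · cos φ₂ · cos Δλ )
  = atan2(0.70982, 0.01662) = 88.659° → normalised to [0°, 360°): 88.659°.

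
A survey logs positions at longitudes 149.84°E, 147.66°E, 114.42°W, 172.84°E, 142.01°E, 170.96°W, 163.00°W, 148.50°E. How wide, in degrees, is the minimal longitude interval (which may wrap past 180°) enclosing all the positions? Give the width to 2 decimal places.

103.57°

Sort the longitudes: -170.96°, -163.00°, -114.42°, +142.01°, +147.66°, +148.50°, +149.84°, +172.84°.
Eastward gaps between consecutive values (wrapping around): 7.96°, 48.58°, 256.43°, 5.65°, 0.84°, 1.34°, 23.00°, 16.20°.
Largest gap = 256.43° ⇒ minimal covering band is its complement: 360° − 256.43° = 103.57°.
Band runs from +142.01° eastward to -114.42°, crossing the antimeridian.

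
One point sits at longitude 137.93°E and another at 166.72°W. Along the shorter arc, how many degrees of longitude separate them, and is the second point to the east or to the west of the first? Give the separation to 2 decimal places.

Raw difference: -166.72 − 137.93 = -304.65°.
Normalise into (−180°, 180°]: -304.65° + 360° = 55.35°.
Positive ⇒ the second point lies to the east; separation 55.35°.

55.35° east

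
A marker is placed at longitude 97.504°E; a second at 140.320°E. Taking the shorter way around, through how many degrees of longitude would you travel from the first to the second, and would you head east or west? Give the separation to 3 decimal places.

Raw difference: 140.320 − 97.504 = 42.816°.
Normalise into (−180°, 180°]: 42.816° stays 42.816°.
Positive ⇒ the second point lies to the east; separation 42.816°.

42.816° east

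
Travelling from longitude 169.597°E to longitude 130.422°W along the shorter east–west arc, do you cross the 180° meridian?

Naïve |-130.422 − 169.597| = 300.019° > 180°, so the shorter arc goes the other way round — across 180°.
Signed shortest Δλ = ((-130.422 − 169.597 + 180) mod 360) − 180 = 59.981°.
Going east by 59.981° from +169.597° passes through 180° before reaching -130.422°.

Yes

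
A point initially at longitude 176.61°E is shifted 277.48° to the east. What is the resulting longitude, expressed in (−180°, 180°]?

Start at +176.61°; shift +277.48° → +454.09°.
+454.09° lies outside (−180°, 180°]; subtract 360° → +94.09°.

94.09°E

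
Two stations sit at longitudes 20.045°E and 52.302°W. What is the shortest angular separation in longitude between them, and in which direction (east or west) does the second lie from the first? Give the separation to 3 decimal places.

72.347° west

Raw difference: -52.302 − 20.045 = -72.347°.
Normalise into (−180°, 180°]: -72.347° stays -72.347°.
Negative ⇒ the second point lies to the west; separation 72.347°.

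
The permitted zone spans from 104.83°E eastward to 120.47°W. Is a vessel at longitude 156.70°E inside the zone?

Yes

Band width going east from +104.83° to -120.47°: ((-120.47 − 104.83) mod 360) = 134.70°.
Offset of +156.70° east of the west edge: ((156.70 − 104.83) mod 360) = 51.87°.
51.87° ≤ 134.70° ⇒ inside.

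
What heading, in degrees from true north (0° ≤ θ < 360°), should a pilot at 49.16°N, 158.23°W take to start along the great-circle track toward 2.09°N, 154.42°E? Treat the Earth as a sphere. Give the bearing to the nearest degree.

Δλ = 154.42 − -158.23 = 312.65°; wrapped into (−180°, 180°]: -47.35°.
θ = atan2( sin Δλ · cos φ₂ , cos φ₁ · sin φ₂ − sin φ₁ · cos φ₂ · cos Δλ )
  = atan2(-0.73502, -0.48838) = -123.602° → normalised to [0°, 360°): 236.398°.

236°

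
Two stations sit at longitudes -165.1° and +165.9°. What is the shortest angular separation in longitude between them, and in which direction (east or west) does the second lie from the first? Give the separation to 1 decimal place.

29.0° west

Raw difference: 165.9 − -165.1 = 331.0°.
Normalise into (−180°, 180°]: 331.0° − 360° = -29.0°.
Negative ⇒ the second point lies to the west; separation 29.0°.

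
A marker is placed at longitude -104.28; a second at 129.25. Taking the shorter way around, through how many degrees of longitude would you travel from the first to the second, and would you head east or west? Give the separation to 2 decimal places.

126.47° west

Raw difference: 129.25 − -104.28 = 233.53°.
Normalise into (−180°, 180°]: 233.53° − 360° = -126.47°.
Negative ⇒ the second point lies to the west; separation 126.47°.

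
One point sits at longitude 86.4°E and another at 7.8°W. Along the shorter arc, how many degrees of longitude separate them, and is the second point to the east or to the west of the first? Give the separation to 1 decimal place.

94.2° west

Raw difference: -7.8 − 86.4 = -94.2°.
Normalise into (−180°, 180°]: -94.2° stays -94.2°.
Negative ⇒ the second point lies to the west; separation 94.2°.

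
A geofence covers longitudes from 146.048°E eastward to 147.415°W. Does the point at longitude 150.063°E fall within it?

Band width going east from +146.048° to -147.415°: ((-147.415 − 146.048) mod 360) = 66.537°.
Offset of +150.063° east of the west edge: ((150.063 − 146.048) mod 360) = 4.015°.
4.015° ≤ 66.537° ⇒ inside.

Yes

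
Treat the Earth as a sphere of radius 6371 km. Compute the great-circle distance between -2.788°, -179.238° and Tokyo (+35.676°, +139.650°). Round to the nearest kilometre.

Δλ = 139.650 − -179.238 = 318.888°; wrapped into (−180°, 180°]: -41.112°.
Δφ = 35.676 − -2.788 = 38.464°.
a = sin²(Δφ/2) + cos φ₁ · cos φ₂ · sin²(Δλ/2) = 0.208531.
c = 2·atan2(√a, √(1−a)) = 0.94846 rad → d = 6371·c ≈ 6042.62 km.

6043 km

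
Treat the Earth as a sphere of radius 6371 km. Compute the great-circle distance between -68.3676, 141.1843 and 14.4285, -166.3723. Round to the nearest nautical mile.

5452 nmi

Δλ = -166.3723 − 141.1843 = -307.5566°; wrapped into (−180°, 180°]: 52.4434°.
Δφ = 14.4285 − -68.3676 = 82.7961°.
a = sin²(Δφ/2) + cos φ₁ · cos φ₂ · sin²(Δλ/2) = 0.507000.
c = 2·atan2(√a, √(1−a)) = 1.58480 rad → d = 6371·c ≈ 10096.74 km ≈ 5451.81 nmi.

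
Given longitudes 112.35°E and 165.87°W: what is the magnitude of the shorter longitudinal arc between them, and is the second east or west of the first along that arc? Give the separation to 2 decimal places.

Raw difference: -165.87 − 112.35 = -278.22°.
Normalise into (−180°, 180°]: -278.22° + 360° = 81.78°.
Positive ⇒ the second point lies to the east; separation 81.78°.

81.78° east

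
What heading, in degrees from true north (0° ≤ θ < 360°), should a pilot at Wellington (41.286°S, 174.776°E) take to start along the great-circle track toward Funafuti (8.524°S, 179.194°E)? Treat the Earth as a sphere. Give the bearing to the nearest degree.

Δλ = 179.194 − 174.776 = 4.418°.
θ = atan2( sin Δλ · cos φ₂ , cos φ₁ · sin φ₂ − sin φ₁ · cos φ₂ · cos Δλ )
  = atan2(0.07618, 0.53921) = 8.042° → normalised to [0°, 360°): 8.042°.

8°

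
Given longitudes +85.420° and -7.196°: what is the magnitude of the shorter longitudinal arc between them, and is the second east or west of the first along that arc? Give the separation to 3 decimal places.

Raw difference: -7.196 − 85.420 = -92.616°.
Normalise into (−180°, 180°]: -92.616° stays -92.616°.
Negative ⇒ the second point lies to the west; separation 92.616°.

92.616° west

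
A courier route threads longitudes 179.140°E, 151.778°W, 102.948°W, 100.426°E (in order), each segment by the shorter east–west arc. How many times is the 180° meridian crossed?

2

Leg 1: +179.140° → -151.778°, shortest Δλ = 29.082° (east) — crosses 180°.
Leg 2: -151.778° → -102.948°, shortest Δλ = 48.83° (east) — does not cross 180°.
Leg 3: -102.948° → +100.426°, shortest Δλ = -156.626° (west) — crosses 180°.
Total crossings: 2.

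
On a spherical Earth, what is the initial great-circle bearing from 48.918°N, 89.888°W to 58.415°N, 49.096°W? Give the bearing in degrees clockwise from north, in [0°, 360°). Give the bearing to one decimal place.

Δλ = -49.096 − -89.888 = 40.792°.
θ = atan2( sin Δλ · cos φ₂ , cos φ₁ · sin φ₂ − sin φ₁ · cos φ₂ · cos Δλ )
  = atan2(0.34218, 0.26090) = 52.676° → normalised to [0°, 360°): 52.676°.

52.7°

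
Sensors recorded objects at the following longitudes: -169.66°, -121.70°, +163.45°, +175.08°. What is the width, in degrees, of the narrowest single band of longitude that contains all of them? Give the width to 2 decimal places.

74.85°

Sort the longitudes: -169.66°, -121.70°, +163.45°, +175.08°.
Eastward gaps between consecutive values (wrapping around): 47.96°, 285.15°, 11.63°, 15.26°.
Largest gap = 285.15° ⇒ minimal covering band is its complement: 360° − 285.15° = 74.85°.
Band runs from +163.45° eastward to -121.70°, crossing the antimeridian.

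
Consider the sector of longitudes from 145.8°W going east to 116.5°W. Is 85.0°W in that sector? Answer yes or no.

Band width going east from -145.8° to -116.5°: ((-116.5 − -145.8) mod 360) = 29.3°.
Offset of -85.0° east of the west edge: ((-85.0 − -145.8) mod 360) = 60.8°.
60.8° > 29.3° ⇒ outside.

No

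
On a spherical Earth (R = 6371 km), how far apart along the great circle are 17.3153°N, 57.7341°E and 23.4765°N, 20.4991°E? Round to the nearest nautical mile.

2122 nmi

Δλ = 20.4991 − 57.7341 = -37.2350°.
Δφ = 23.4765 − 17.3153 = 6.1612°.
a = sin²(Δφ/2) + cos φ₁ · cos φ₂ · sin²(Δλ/2) = 0.092135.
c = 2·atan2(√a, √(1−a)) = 0.61681 rad → d = 6371·c ≈ 3929.67 km ≈ 2121.85 nmi.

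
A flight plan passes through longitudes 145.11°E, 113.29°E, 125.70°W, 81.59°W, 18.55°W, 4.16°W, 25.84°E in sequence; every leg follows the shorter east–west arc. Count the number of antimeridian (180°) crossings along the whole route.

1

Leg 1: +145.11° → +113.29°, shortest Δλ = -31.82° (west) — does not cross 180°.
Leg 2: +113.29° → -125.70°, shortest Δλ = 121.01° (east) — crosses 180°.
Leg 3: -125.70° → -81.59°, shortest Δλ = 44.11° (east) — does not cross 180°.
Leg 4: -81.59° → -18.55°, shortest Δλ = 63.04° (east) — does not cross 180°.
Leg 5: -18.55° → -4.16°, shortest Δλ = 14.39° (east) — does not cross 180°.
Leg 6: -4.16° → +25.84°, shortest Δλ = 30.0° (east) — does not cross 180°.
Total crossings: 1.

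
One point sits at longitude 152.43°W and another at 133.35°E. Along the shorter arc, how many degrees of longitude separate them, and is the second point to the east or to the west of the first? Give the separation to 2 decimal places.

74.22° west

Raw difference: 133.35 − -152.43 = 285.78°.
Normalise into (−180°, 180°]: 285.78° − 360° = -74.22°.
Negative ⇒ the second point lies to the west; separation 74.22°.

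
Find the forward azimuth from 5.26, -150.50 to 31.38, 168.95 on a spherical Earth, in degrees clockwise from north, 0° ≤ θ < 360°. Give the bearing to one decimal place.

309.6°

Δλ = 168.95 − -150.50 = 319.45°; wrapped into (−180°, 180°]: -40.55°.
θ = atan2( sin Δλ · cos φ₂ , cos φ₁ · sin φ₂ − sin φ₁ · cos φ₂ · cos Δλ )
  = atan2(-0.55502, 0.45905) = -50.406° → normalised to [0°, 360°): 309.594°.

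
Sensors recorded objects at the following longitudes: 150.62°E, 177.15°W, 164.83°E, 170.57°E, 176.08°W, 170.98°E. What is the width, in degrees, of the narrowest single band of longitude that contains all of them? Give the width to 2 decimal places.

33.30°

Sort the longitudes: -177.15°, -176.08°, +150.62°, +164.83°, +170.57°, +170.98°.
Eastward gaps between consecutive values (wrapping around): 1.07°, 326.70°, 14.21°, 5.74°, 0.41°, 11.87°.
Largest gap = 326.70° ⇒ minimal covering band is its complement: 360° − 326.70° = 33.30°.
Band runs from +150.62° eastward to -176.08°, crossing the antimeridian.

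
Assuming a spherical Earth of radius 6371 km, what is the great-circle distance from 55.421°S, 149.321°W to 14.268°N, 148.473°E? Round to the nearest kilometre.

9666 km

Δλ = 148.473 − -149.321 = 297.794°; wrapped into (−180°, 180°]: -62.206°.
Δφ = 14.268 − -55.421 = 69.689°.
a = sin²(Δφ/2) + cos φ₁ · cos φ₂ · sin²(Δλ/2) = 0.473221.
c = 2·atan2(√a, √(1−a)) = 1.51721 rad → d = 6371·c ≈ 9666.16 km.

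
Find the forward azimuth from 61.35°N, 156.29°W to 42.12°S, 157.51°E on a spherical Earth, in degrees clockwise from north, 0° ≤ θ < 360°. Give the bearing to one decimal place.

Δλ = 157.51 − -156.29 = 313.80°; wrapped into (−180°, 180°]: -46.20°.
θ = atan2( sin Δλ · cos φ₂ , cos φ₁ · sin φ₂ − sin φ₁ · cos φ₂ · cos Δλ )
  = atan2(-0.53536, -0.77210) = -145.263° → normalised to [0°, 360°): 214.737°.

214.7°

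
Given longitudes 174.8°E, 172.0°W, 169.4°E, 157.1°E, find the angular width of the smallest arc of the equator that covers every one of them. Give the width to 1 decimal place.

30.9°

Sort the longitudes: -172.0°, +157.1°, +169.4°, +174.8°.
Eastward gaps between consecutive values (wrapping around): 329.1°, 12.3°, 5.4°, 13.2°.
Largest gap = 329.1° ⇒ minimal covering band is its complement: 360° − 329.1° = 30.9°.
Band runs from +157.1° eastward to -172.0°, crossing the antimeridian.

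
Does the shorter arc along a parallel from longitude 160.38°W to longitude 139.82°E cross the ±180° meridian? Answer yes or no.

Naïve |139.82 − -160.38| = 300.2° > 180°, so the shorter arc goes the other way round — across 180°.
Signed shortest Δλ = ((139.82 − -160.38 + 180) mod 360) − 180 = -59.8°.
Going west by 59.8° from -160.38° passes through 180° before reaching +139.82°.

Yes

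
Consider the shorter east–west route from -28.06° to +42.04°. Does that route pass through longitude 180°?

No

Signed shortest Δλ = ((42.04 − -28.06 + 180) mod 360) − 180 = 70.1°.
Going east by 70.1° from -28.06° reaches +42.04° without touching 180°.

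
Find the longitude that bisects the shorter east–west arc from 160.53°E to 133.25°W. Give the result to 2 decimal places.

166.36°W

Signed shortest Δλ from +160.53° to -133.25° is +66.22°.
Midpoint longitude = +160.53° + (+66.22°)/2 = +160.53° + 33.11° = +193.64°.
Normalise into (−180°, 180°]: -166.36°.
(The naïve average (+160.53 + -133.25)/2 = 13.64° is on the wrong side of the globe.)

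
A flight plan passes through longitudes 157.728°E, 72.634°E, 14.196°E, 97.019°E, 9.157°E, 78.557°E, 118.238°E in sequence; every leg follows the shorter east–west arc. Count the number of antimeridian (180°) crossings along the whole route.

Leg 1: +157.728° → +72.634°, shortest Δλ = -85.094° (west) — does not cross 180°.
Leg 2: +72.634° → +14.196°, shortest Δλ = -58.438° (west) — does not cross 180°.
Leg 3: +14.196° → +97.019°, shortest Δλ = 82.823° (east) — does not cross 180°.
Leg 4: +97.019° → +9.157°, shortest Δλ = -87.862° (west) — does not cross 180°.
Leg 5: +9.157° → +78.557°, shortest Δλ = 69.4° (east) — does not cross 180°.
Leg 6: +78.557° → +118.238°, shortest Δλ = 39.681° (east) — does not cross 180°.
Total crossings: 0.

0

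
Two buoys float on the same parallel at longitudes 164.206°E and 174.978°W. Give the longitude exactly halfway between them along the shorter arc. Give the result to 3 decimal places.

174.614°E

Signed shortest Δλ from +164.206° to -174.978° is +20.816°.
Midpoint longitude = +164.206° + (+20.816°)/2 = +164.206° + 10.408° = +174.614°.
(The naïve average (+164.206 + -174.978)/2 = -5.386° is on the wrong side of the globe.)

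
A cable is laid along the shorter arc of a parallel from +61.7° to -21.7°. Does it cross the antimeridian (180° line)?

No

Signed shortest Δλ = ((-21.7 − 61.7 + 180) mod 360) − 180 = -83.4°.
Going west by 83.4° from +61.7° reaches -21.7° without touching 180°.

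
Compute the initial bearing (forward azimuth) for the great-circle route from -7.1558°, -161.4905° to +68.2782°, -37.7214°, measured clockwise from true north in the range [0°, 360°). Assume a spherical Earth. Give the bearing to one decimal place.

Δλ = -37.7214 − -161.4905 = 123.7691°.
θ = atan2( sin Δλ · cos φ₂ , cos φ₁ · sin φ₂ − sin φ₁ · cos φ₂ · cos Δλ )
  = atan2(0.30766, 0.89613) = 18.948° → normalised to [0°, 360°): 18.948°.

18.9°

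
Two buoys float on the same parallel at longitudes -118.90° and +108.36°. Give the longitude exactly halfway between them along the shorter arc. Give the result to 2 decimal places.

Signed shortest Δλ from -118.90° to +108.36° is -132.74°.
Midpoint longitude = -118.90° + (-132.74°)/2 = -118.90° − 66.37° = -185.27°.
Normalise into (−180°, 180°]: +174.73°.
(The naïve average (-118.90 + +108.36)/2 = -5.27° is on the wrong side of the globe.)

+174.73°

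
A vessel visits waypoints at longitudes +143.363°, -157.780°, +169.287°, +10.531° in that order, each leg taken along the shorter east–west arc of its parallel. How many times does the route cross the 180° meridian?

2

Leg 1: +143.363° → -157.780°, shortest Δλ = 58.857° (east) — crosses 180°.
Leg 2: -157.780° → +169.287°, shortest Δλ = -32.933° (west) — crosses 180°.
Leg 3: +169.287° → +10.531°, shortest Δλ = -158.756° (west) — does not cross 180°.
Total crossings: 2.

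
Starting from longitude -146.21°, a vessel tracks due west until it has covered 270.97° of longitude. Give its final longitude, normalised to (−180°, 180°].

-57.18°

Start at -146.21°; shift −270.97° → -417.18°.
-417.18° lies outside (−180°, 180°]; add 360° → -57.18°.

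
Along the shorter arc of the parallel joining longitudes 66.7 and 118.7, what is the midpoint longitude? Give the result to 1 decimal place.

+92.7°

Signed shortest Δλ from +66.7° to +118.7° is +52.0°.
Midpoint longitude = +66.7° + (+52.0°)/2 = +66.7° + 26.0° = +92.7°.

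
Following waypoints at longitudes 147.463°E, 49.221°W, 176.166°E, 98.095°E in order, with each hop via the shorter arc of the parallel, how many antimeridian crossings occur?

Leg 1: +147.463° → -49.221°, shortest Δλ = 163.316° (east) — crosses 180°.
Leg 2: -49.221° → +176.166°, shortest Δλ = -134.613° (west) — crosses 180°.
Leg 3: +176.166° → +98.095°, shortest Δλ = -78.071° (west) — does not cross 180°.
Total crossings: 2.

2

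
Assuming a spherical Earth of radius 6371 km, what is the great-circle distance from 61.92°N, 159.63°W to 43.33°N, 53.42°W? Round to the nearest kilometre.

6599 km

Δλ = -53.42 − -159.63 = 106.21°.
Δφ = 43.33 − 61.92 = -18.59°.
a = sin²(Δφ/2) + cos φ₁ · cos φ₂ · sin²(Δλ/2) = 0.245078.
c = 2·atan2(√a, √(1−a)) = 1.03579 rad → d = 6371·c ≈ 6599.03 km.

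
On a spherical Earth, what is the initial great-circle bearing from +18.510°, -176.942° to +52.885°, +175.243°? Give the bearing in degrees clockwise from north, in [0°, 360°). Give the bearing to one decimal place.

351.8°

Δλ = 175.243 − -176.942 = 352.185°; wrapped into (−180°, 180°]: -7.815°.
θ = atan2( sin Δλ · cos φ₂ , cos φ₁ · sin φ₂ − sin φ₁ · cos φ₂ · cos Δλ )
  = atan2(-0.08205, 0.56639) = -8.243° → normalised to [0°, 360°): 351.757°.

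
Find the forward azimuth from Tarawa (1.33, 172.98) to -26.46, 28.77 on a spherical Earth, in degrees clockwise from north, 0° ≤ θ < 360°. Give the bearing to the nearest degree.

Δλ = 28.77 − 172.98 = -144.21°.
θ = atan2( sin Δλ · cos φ₂ , cos φ₁ · sin φ₂ − sin φ₁ · cos φ₂ · cos Δλ )
  = atan2(-0.52355, -0.42860) = -129.305° → normalised to [0°, 360°): 230.695°.

231°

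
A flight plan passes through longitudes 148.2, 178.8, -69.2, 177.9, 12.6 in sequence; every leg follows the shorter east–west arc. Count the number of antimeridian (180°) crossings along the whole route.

2

Leg 1: +148.2° → +178.8°, shortest Δλ = 30.6° (east) — does not cross 180°.
Leg 2: +178.8° → -69.2°, shortest Δλ = 112.0° (east) — crosses 180°.
Leg 3: -69.2° → +177.9°, shortest Δλ = -112.9° (west) — crosses 180°.
Leg 4: +177.9° → +12.6°, shortest Δλ = -165.3° (west) — does not cross 180°.
Total crossings: 2.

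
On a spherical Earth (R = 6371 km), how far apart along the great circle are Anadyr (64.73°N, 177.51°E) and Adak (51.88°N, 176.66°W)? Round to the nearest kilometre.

Δλ = -176.66 − 177.51 = -354.17°; wrapped into (−180°, 180°]: 5.83°.
Δφ = 51.88 − 64.73 = -12.85°.
a = sin²(Δφ/2) + cos φ₁ · cos φ₂ · sin²(Δλ/2) = 0.013204.
c = 2·atan2(√a, √(1−a)) = 0.23032 rad → d = 6371·c ≈ 1467.39 km.

1467 km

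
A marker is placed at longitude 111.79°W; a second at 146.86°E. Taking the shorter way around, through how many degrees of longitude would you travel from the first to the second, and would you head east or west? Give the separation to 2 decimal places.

101.35° west

Raw difference: 146.86 − -111.79 = 258.65°.
Normalise into (−180°, 180°]: 258.65° − 360° = -101.35°.
Negative ⇒ the second point lies to the west; separation 101.35°.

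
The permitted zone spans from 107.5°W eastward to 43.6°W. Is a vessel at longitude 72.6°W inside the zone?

Yes

Band width going east from -107.5° to -43.6°: ((-43.6 − -107.5) mod 360) = 63.9°.
Offset of -72.6° east of the west edge: ((-72.6 − -107.5) mod 360) = 34.9°.
34.9° ≤ 63.9° ⇒ inside.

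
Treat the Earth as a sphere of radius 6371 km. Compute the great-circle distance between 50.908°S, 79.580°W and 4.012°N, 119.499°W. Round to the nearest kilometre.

Δλ = -119.499 − -79.580 = -39.919°.
Δφ = 4.012 − -50.908 = 54.920°.
a = sin²(Δφ/2) + cos φ₁ · cos φ₂ · sin²(Δλ/2) = 0.285936.
c = 2·atan2(√a, √(1−a)) = 1.12838 rad → d = 6371·c ≈ 7188.89 km.

7189 km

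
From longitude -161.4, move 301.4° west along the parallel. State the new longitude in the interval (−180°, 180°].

-102.8°

Start at -161.4°; shift −301.4° → -462.8°.
-462.8° lies outside (−180°, 180°]; add 360° → -102.8°.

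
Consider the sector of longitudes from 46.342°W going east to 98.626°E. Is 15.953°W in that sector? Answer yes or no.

Band width going east from -46.342° to +98.626°: ((98.626 − -46.342) mod 360) = 144.968°.
Offset of -15.953° east of the west edge: ((-15.953 − -46.342) mod 360) = 30.389°.
30.389° ≤ 144.968° ⇒ inside.

Yes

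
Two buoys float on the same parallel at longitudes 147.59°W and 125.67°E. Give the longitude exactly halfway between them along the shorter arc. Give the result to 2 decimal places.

Signed shortest Δλ from -147.59° to +125.67° is -86.74°.
Midpoint longitude = -147.59° + (-86.74°)/2 = -147.59° − 43.37° = -190.96°.
Normalise into (−180°, 180°]: +169.04°.
(The naïve average (-147.59 + +125.67)/2 = -10.96° is on the wrong side of the globe.)

169.04°E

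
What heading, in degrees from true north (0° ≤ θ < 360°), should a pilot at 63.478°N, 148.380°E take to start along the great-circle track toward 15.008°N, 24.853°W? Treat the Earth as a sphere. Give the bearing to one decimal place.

353.3°

Δλ = -24.853 − 148.380 = -173.233°.
θ = atan2( sin Δλ · cos φ₂ , cos φ₁ · sin φ₂ − sin φ₁ · cos φ₂ · cos Δλ )
  = atan2(-0.11381, 0.97386) = -6.666° → normalised to [0°, 360°): 353.334°.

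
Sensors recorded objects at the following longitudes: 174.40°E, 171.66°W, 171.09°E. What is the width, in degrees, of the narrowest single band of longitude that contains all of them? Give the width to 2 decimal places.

17.25°

Sort the longitudes: -171.66°, +171.09°, +174.40°.
Eastward gaps between consecutive values (wrapping around): 342.75°, 3.31°, 13.94°.
Largest gap = 342.75° ⇒ minimal covering band is its complement: 360° − 342.75° = 17.25°.
Band runs from +171.09° eastward to -171.66°, crossing the antimeridian.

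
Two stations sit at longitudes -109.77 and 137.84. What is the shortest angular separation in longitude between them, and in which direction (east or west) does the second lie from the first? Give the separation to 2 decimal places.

Raw difference: 137.84 − -109.77 = 247.61°.
Normalise into (−180°, 180°]: 247.61° − 360° = -112.39°.
Negative ⇒ the second point lies to the west; separation 112.39°.

112.39° west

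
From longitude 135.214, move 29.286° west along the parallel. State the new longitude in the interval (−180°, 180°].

Start at +135.214°; shift −29.286° → +105.928°.
+105.928° already lies in (−180°, 180°].

+105.928°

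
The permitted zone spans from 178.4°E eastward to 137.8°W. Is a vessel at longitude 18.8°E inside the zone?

No

Band width going east from +178.4° to -137.8°: ((-137.8 − 178.4) mod 360) = 43.8°.
Offset of +18.8° east of the west edge: ((18.8 − 178.4) mod 360) = 200.4°.
200.4° > 43.8° ⇒ outside.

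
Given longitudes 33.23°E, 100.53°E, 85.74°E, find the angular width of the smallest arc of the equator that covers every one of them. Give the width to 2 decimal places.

Sort the longitudes: +33.23°, +85.74°, +100.53°.
Eastward gaps between consecutive values (wrapping around): 52.51°, 14.79°, 292.70°.
Largest gap = 292.70° ⇒ minimal covering band is its complement: 360° − 292.70° = 67.30°.
Band runs from +33.23° eastward to +100.53°.

67.30°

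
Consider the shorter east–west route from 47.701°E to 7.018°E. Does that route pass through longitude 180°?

No

Signed shortest Δλ = ((7.018 − 47.701 + 180) mod 360) − 180 = -40.683°.
Going west by 40.683° from +47.701° reaches +7.018° without touching 180°.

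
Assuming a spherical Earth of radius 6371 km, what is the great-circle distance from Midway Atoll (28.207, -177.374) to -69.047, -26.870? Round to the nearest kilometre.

Δλ = -26.870 − -177.374 = 150.504°.
Δφ = -69.047 − 28.207 = -97.254°.
a = sin²(Δφ/2) + cos φ₁ · cos φ₂ · sin²(Δλ/2) = 0.857847.
c = 2·atan2(√a, √(1−a)) = 2.36841 rad → d = 6371·c ≈ 15089.16 km.

15089 km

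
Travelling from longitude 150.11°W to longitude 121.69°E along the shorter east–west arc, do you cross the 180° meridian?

Naïve |121.69 − -150.11| = 271.8° > 180°, so the shorter arc goes the other way round — across 180°.
Signed shortest Δλ = ((121.69 − -150.11 + 180) mod 360) − 180 = -88.2°.
Going west by 88.2° from -150.11° passes through 180° before reaching +121.69°.

Yes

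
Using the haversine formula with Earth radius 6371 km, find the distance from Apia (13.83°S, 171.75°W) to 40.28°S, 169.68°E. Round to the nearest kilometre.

3452 km

Δλ = 169.68 − -171.75 = 341.43°; wrapped into (−180°, 180°]: -18.57°.
Δφ = -40.28 − -13.83 = -26.45°.
a = sin²(Δφ/2) + cos φ₁ · cos φ₂ · sin²(Δλ/2) = 0.071622.
c = 2·atan2(√a, √(1−a)) = 0.54185 rad → d = 6371·c ≈ 3452.14 km.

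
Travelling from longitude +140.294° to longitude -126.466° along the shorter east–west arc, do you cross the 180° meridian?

Naïve |-126.466 − 140.294| = 266.76° > 180°, so the shorter arc goes the other way round — across 180°.
Signed shortest Δλ = ((-126.466 − 140.294 + 180) mod 360) − 180 = 93.24°.
Going east by 93.24° from +140.294° passes through 180° before reaching -126.466°.

Yes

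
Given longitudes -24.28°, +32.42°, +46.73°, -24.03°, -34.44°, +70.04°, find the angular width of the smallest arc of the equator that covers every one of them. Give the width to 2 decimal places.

104.48°

Sort the longitudes: -34.44°, -24.28°, -24.03°, +32.42°, +46.73°, +70.04°.
Eastward gaps between consecutive values (wrapping around): 10.16°, 0.25°, 56.45°, 14.31°, 23.31°, 255.52°.
Largest gap = 255.52° ⇒ minimal covering band is its complement: 360° − 255.52° = 104.48°.
Band runs from -34.44° eastward to +70.04°.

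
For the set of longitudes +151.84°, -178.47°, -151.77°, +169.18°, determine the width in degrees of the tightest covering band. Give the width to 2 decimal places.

Sort the longitudes: -178.47°, -151.77°, +151.84°, +169.18°.
Eastward gaps between consecutive values (wrapping around): 26.70°, 303.61°, 17.34°, 12.35°.
Largest gap = 303.61° ⇒ minimal covering band is its complement: 360° − 303.61° = 56.39°.
Band runs from +151.84° eastward to -151.77°, crossing the antimeridian.

56.39°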